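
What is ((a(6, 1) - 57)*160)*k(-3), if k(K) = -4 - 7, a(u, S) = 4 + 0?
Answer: 93280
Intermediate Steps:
a(u, S) = 4
k(K) = -11
((a(6, 1) - 57)*160)*k(-3) = ((4 - 57)*160)*(-11) = -53*160*(-11) = -8480*(-11) = 93280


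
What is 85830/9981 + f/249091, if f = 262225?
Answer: 7998916085/828725757 ≈ 9.6521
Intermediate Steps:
85830/9981 + f/249091 = 85830/9981 + 262225/249091 = 85830*(1/9981) + 262225*(1/249091) = 28610/3327 + 262225/249091 = 7998916085/828725757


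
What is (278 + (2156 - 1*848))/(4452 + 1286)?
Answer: 793/2869 ≈ 0.27640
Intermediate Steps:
(278 + (2156 - 1*848))/(4452 + 1286) = (278 + (2156 - 848))/5738 = (278 + 1308)*(1/5738) = 1586*(1/5738) = 793/2869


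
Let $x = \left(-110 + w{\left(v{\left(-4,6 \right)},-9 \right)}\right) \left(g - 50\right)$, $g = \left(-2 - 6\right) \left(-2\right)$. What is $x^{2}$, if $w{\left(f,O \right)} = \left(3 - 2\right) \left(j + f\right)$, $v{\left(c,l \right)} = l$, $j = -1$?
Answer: $12744900$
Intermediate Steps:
$w{\left(f,O \right)} = -1 + f$ ($w{\left(f,O \right)} = \left(3 - 2\right) \left(-1 + f\right) = 1 \left(-1 + f\right) = -1 + f$)
$g = 16$ ($g = \left(-8\right) \left(-2\right) = 16$)
$x = 3570$ ($x = \left(-110 + \left(-1 + 6\right)\right) \left(16 - 50\right) = \left(-110 + 5\right) \left(-34\right) = \left(-105\right) \left(-34\right) = 3570$)
$x^{2} = 3570^{2} = 12744900$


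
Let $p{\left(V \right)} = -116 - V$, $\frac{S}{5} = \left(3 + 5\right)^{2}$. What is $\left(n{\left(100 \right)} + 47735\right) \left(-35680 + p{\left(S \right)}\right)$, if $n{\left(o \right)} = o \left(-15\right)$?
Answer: $-1669823260$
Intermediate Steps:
$S = 320$ ($S = 5 \left(3 + 5\right)^{2} = 5 \cdot 8^{2} = 5 \cdot 64 = 320$)
$n{\left(o \right)} = - 15 o$
$\left(n{\left(100 \right)} + 47735\right) \left(-35680 + p{\left(S \right)}\right) = \left(\left(-15\right) 100 + 47735\right) \left(-35680 - 436\right) = \left(-1500 + 47735\right) \left(-35680 - 436\right) = 46235 \left(-35680 - 436\right) = 46235 \left(-36116\right) = -1669823260$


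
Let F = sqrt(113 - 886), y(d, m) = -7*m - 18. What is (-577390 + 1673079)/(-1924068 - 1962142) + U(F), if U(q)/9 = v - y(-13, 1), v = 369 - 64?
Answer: 11540948011/3886210 ≈ 2969.7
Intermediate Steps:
y(d, m) = -18 - 7*m
F = I*sqrt(773) (F = sqrt(-773) = I*sqrt(773) ≈ 27.803*I)
v = 305
U(q) = 2970 (U(q) = 9*(305 - (-18 - 7*1)) = 9*(305 - (-18 - 7)) = 9*(305 - 1*(-25)) = 9*(305 + 25) = 9*330 = 2970)
(-577390 + 1673079)/(-1924068 - 1962142) + U(F) = (-577390 + 1673079)/(-1924068 - 1962142) + 2970 = 1095689/(-3886210) + 2970 = 1095689*(-1/3886210) + 2970 = -1095689/3886210 + 2970 = 11540948011/3886210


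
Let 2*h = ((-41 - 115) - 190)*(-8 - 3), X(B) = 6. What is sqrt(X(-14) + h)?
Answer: sqrt(1909) ≈ 43.692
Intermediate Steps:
h = 1903 (h = (((-41 - 115) - 190)*(-8 - 3))/2 = ((-156 - 190)*(-11))/2 = (-346*(-11))/2 = (1/2)*3806 = 1903)
sqrt(X(-14) + h) = sqrt(6 + 1903) = sqrt(1909)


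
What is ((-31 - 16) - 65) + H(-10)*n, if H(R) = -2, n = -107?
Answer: 102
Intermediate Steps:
((-31 - 16) - 65) + H(-10)*n = ((-31 - 16) - 65) - 2*(-107) = (-47 - 65) + 214 = -112 + 214 = 102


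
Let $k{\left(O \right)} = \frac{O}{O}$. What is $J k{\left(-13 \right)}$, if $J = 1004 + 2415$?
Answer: $3419$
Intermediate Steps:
$k{\left(O \right)} = 1$
$J = 3419$
$J k{\left(-13 \right)} = 3419 \cdot 1 = 3419$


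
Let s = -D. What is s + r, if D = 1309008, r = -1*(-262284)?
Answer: -1046724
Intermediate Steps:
r = 262284
s = -1309008 (s = -1*1309008 = -1309008)
s + r = -1309008 + 262284 = -1046724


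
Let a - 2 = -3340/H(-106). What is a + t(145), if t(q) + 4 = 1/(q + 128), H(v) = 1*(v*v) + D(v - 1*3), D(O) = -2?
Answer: -3517175/1533441 ≈ -2.2936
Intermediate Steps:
H(v) = -2 + v² (H(v) = 1*(v*v) - 2 = 1*v² - 2 = v² - 2 = -2 + v²)
t(q) = -4 + 1/(128 + q) (t(q) = -4 + 1/(q + 128) = -4 + 1/(128 + q))
a = 9564/5617 (a = 2 - 3340/(-2 + (-106)²) = 2 - 3340/(-2 + 11236) = 2 - 3340/11234 = 2 - 3340*1/11234 = 2 - 1670/5617 = 9564/5617 ≈ 1.7027)
a + t(145) = 9564/5617 + (-511 - 4*145)/(128 + 145) = 9564/5617 + (-511 - 580)/273 = 9564/5617 + (1/273)*(-1091) = 9564/5617 - 1091/273 = -3517175/1533441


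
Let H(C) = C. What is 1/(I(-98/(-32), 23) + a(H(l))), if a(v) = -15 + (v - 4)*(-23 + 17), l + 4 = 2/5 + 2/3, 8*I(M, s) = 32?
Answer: 5/153 ≈ 0.032680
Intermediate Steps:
I(M, s) = 4 (I(M, s) = (⅛)*32 = 4)
l = -44/15 (l = -4 + (2/5 + 2/3) = -4 + (2*(⅕) + 2*(⅓)) = -4 + (⅖ + ⅔) = -4 + 16/15 = -44/15 ≈ -2.9333)
a(v) = 9 - 6*v (a(v) = -15 + (-4 + v)*(-6) = -15 + (24 - 6*v) = 9 - 6*v)
1/(I(-98/(-32), 23) + a(H(l))) = 1/(4 + (9 - 6*(-44/15))) = 1/(4 + (9 + 88/5)) = 1/(4 + 133/5) = 1/(153/5) = 5/153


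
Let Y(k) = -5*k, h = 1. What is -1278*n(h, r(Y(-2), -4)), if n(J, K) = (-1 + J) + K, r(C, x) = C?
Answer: -12780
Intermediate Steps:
n(J, K) = -1 + J + K
-1278*n(h, r(Y(-2), -4)) = -1278*(-1 + 1 - 5*(-2)) = -1278*(-1 + 1 + 10) = -1278*10 = -12780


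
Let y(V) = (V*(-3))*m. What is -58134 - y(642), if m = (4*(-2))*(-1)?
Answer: -42726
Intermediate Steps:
m = 8 (m = -8*(-1) = 8)
y(V) = -24*V (y(V) = (V*(-3))*8 = -3*V*8 = -24*V)
-58134 - y(642) = -58134 - (-24)*642 = -58134 - 1*(-15408) = -58134 + 15408 = -42726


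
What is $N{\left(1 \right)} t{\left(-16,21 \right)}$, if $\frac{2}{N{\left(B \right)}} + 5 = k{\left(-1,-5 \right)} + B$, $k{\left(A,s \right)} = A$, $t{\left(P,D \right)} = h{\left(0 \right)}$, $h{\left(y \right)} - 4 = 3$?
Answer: $- \frac{14}{5} \approx -2.8$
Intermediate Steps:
$h{\left(y \right)} = 7$ ($h{\left(y \right)} = 4 + 3 = 7$)
$t{\left(P,D \right)} = 7$
$N{\left(B \right)} = \frac{2}{-6 + B}$ ($N{\left(B \right)} = \frac{2}{-5 + \left(-1 + B\right)} = \frac{2}{-6 + B}$)
$N{\left(1 \right)} t{\left(-16,21 \right)} = \frac{2}{-6 + 1} \cdot 7 = \frac{2}{-5} \cdot 7 = 2 \left(- \frac{1}{5}\right) 7 = \left(- \frac{2}{5}\right) 7 = - \frac{14}{5}$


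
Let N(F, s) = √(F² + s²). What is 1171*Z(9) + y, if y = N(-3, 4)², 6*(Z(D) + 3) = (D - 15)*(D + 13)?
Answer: -29250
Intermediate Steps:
Z(D) = -3 + (-15 + D)*(13 + D)/6 (Z(D) = -3 + ((D - 15)*(D + 13))/6 = -3 + ((-15 + D)*(13 + D))/6 = -3 + (-15 + D)*(13 + D)/6)
y = 25 (y = (√((-3)² + 4²))² = (√(9 + 16))² = (√25)² = 5² = 25)
1171*Z(9) + y = 1171*(-71/2 - ⅓*9 + (⅙)*9²) + 25 = 1171*(-71/2 - 3 + (⅙)*81) + 25 = 1171*(-71/2 - 3 + 27/2) + 25 = 1171*(-25) + 25 = -29275 + 25 = -29250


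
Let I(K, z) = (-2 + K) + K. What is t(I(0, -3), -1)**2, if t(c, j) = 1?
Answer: 1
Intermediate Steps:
I(K, z) = -2 + 2*K
t(I(0, -3), -1)**2 = 1**2 = 1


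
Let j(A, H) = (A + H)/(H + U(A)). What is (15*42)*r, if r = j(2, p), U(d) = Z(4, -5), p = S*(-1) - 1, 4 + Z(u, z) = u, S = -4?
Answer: 1050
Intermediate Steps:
Z(u, z) = -4 + u
p = 3 (p = -4*(-1) - 1 = 4 - 1 = 3)
U(d) = 0 (U(d) = -4 + 4 = 0)
j(A, H) = (A + H)/H (j(A, H) = (A + H)/(H + 0) = (A + H)/H)
r = 5/3 (r = (2 + 3)/3 = (⅓)*5 = 5/3 ≈ 1.6667)
(15*42)*r = (15*42)*(5/3) = 630*(5/3) = 1050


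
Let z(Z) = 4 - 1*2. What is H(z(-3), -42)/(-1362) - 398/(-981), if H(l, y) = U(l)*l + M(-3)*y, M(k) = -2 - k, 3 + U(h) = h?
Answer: 97540/222687 ≈ 0.43801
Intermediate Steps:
U(h) = -3 + h
z(Z) = 2 (z(Z) = 4 - 2 = 2)
H(l, y) = y + l*(-3 + l) (H(l, y) = (-3 + l)*l + (-2 - 1*(-3))*y = l*(-3 + l) + (-2 + 3)*y = l*(-3 + l) + 1*y = l*(-3 + l) + y = y + l*(-3 + l))
H(z(-3), -42)/(-1362) - 398/(-981) = (-42 + 2*(-3 + 2))/(-1362) - 398/(-981) = (-42 + 2*(-1))*(-1/1362) - 398*(-1/981) = (-42 - 2)*(-1/1362) + 398/981 = -44*(-1/1362) + 398/981 = 22/681 + 398/981 = 97540/222687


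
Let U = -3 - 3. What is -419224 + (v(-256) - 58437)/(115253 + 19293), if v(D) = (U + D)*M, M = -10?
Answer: -56404968121/134546 ≈ -4.1922e+5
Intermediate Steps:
U = -6
v(D) = 60 - 10*D (v(D) = (-6 + D)*(-10) = 60 - 10*D)
-419224 + (v(-256) - 58437)/(115253 + 19293) = -419224 + ((60 - 10*(-256)) - 58437)/(115253 + 19293) = -419224 + ((60 + 2560) - 58437)/134546 = -419224 + (2620 - 58437)*(1/134546) = -419224 - 55817*1/134546 = -419224 - 55817/134546 = -56404968121/134546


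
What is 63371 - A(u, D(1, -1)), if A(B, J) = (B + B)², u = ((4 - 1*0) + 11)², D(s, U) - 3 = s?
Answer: -139129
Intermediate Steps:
D(s, U) = 3 + s
u = 225 (u = ((4 + 0) + 11)² = (4 + 11)² = 15² = 225)
A(B, J) = 4*B² (A(B, J) = (2*B)² = 4*B²)
63371 - A(u, D(1, -1)) = 63371 - 4*225² = 63371 - 4*50625 = 63371 - 1*202500 = 63371 - 202500 = -139129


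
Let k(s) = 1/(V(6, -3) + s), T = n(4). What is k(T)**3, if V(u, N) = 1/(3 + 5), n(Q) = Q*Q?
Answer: 512/2146689 ≈ 0.00023851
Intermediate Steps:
n(Q) = Q**2
T = 16 (T = 4**2 = 16)
V(u, N) = 1/8
k(s) = 1/(1/8 + s)
k(T)**3 = (8/(1 + 8*16))**3 = (8/(1 + 128))**3 = (8/129)**3 = 512/2146689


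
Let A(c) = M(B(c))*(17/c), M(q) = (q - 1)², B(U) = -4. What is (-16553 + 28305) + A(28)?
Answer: 329481/28 ≈ 11767.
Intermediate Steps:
M(q) = (-1 + q)²
A(c) = 425/c (A(c) = (-1 - 4)²*(17/c) = (-5)²*(17/c) = 25*(17/c) = 425/c)
(-16553 + 28305) + A(28) = (-16553 + 28305) + 425/28 = 11752 + 425*(1/28) = 11752 + 425/28 = 329481/28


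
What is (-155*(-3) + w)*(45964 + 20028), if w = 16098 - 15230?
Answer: 87967336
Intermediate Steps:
w = 868
(-155*(-3) + w)*(45964 + 20028) = (-155*(-3) + 868)*(45964 + 20028) = (465 + 868)*65992 = 1333*65992 = 87967336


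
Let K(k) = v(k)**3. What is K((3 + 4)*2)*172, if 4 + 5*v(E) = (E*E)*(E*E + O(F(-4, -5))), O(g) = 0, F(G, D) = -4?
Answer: 9748307217090816/125 ≈ 7.7986e+13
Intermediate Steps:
v(E) = -4/5 + E**4/5 (v(E) = -4/5 + ((E*E)*(E*E + 0))/5 = -4/5 + (E**2*(E**2 + 0))/5 = -4/5 + (E**2*E**2)/5 = -4/5 + E**4/5)
K(k) = (-4/5 + k**4/5)**3
K((3 + 4)*2)*172 = ((-4 + ((3 + 4)*2)**4)**3/125)*172 = ((-4 + (7*2)**4)**3/125)*172 = ((-4 + 14**4)**3/125)*172 = ((-4 + 38416)**3/125)*172 = ((1/125)*38412**3)*172 = ((1/125)*56676204750528)*172 = (56676204750528/125)*172 = 9748307217090816/125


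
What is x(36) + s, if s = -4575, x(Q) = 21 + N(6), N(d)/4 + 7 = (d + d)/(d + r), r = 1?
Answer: -32026/7 ≈ -4575.1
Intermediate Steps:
N(d) = -28 + 8*d/(1 + d) (N(d) = -28 + 4*((d + d)/(d + 1)) = -28 + 4*((2*d)/(1 + d)) = -28 + 4*(2*d/(1 + d)) = -28 + 8*d/(1 + d))
x(Q) = -1/7 (x(Q) = 21 + 4*(-7 - 5*6)/(1 + 6) = 21 + 4*(-7 - 30)/7 = 21 + 4*(1/7)*(-37) = 21 - 148/7 = -1/7)
x(36) + s = -1/7 - 4575 = -32026/7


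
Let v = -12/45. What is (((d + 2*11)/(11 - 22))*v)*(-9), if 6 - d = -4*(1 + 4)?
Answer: -576/55 ≈ -10.473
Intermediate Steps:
d = 26 (d = 6 - (-4)*(1 + 4) = 6 - (-4)*5 = 6 - 1*(-20) = 6 + 20 = 26)
v = -4/15 (v = -12*1/45 = -4/15 ≈ -0.26667)
(((d + 2*11)/(11 - 22))*v)*(-9) = (((26 + 2*11)/(11 - 22))*(-4/15))*(-9) = (((26 + 22)/(-11))*(-4/15))*(-9) = ((48*(-1/11))*(-4/15))*(-9) = -48/11*(-4/15)*(-9) = (64/55)*(-9) = -576/55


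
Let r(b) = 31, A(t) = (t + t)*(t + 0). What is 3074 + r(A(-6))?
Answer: 3105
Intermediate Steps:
A(t) = 2*t**2 (A(t) = (2*t)*t = 2*t**2)
3074 + r(A(-6)) = 3074 + 31 = 3105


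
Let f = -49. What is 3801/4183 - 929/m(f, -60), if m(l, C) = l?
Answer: 4072256/204967 ≈ 19.868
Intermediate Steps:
3801/4183 - 929/m(f, -60) = 3801/4183 - 929/(-49) = 3801*(1/4183) - 929*(-1/49) = 3801/4183 + 929/49 = 4072256/204967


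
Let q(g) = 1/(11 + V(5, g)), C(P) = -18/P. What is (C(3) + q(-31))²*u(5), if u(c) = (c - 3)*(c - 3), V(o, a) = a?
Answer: 14641/100 ≈ 146.41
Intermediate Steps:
q(g) = 1/(11 + g)
u(c) = (-3 + c)² (u(c) = (-3 + c)*(-3 + c) = (-3 + c)²)
(C(3) + q(-31))²*u(5) = (-18/3 + 1/(11 - 31))²*(-3 + 5)² = (-18*⅓ + 1/(-20))²*2² = (-6 - 1/20)²*4 = (-121/20)²*4 = (14641/400)*4 = 14641/100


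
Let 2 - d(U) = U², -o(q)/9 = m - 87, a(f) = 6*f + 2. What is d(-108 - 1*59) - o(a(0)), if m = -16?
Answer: -28814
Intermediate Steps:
a(f) = 2 + 6*f
o(q) = 927 (o(q) = -9*(-16 - 87) = -9*(-103) = 927)
d(U) = 2 - U²
d(-108 - 1*59) - o(a(0)) = (2 - (-108 - 1*59)²) - 1*927 = (2 - (-108 - 59)²) - 927 = (2 - 1*(-167)²) - 927 = (2 - 1*27889) - 927 = (2 - 27889) - 927 = -27887 - 927 = -28814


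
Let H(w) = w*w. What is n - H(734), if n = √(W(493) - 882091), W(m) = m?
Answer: -538756 + I*√881598 ≈ -5.3876e+5 + 938.93*I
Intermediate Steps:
H(w) = w²
n = I*√881598 (n = √(493 - 882091) = √(-881598) = I*√881598 ≈ 938.93*I)
n - H(734) = I*√881598 - 1*734² = I*√881598 - 1*538756 = I*√881598 - 538756 = -538756 + I*√881598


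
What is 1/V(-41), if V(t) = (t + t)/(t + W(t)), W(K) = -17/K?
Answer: 832/1681 ≈ 0.49494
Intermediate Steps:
V(t) = 2*t/(t - 17/t) (V(t) = (t + t)/(t - 17/t) = (2*t)/(t - 17/t) = 2*t/(t - 17/t))
1/V(-41) = 1/(2*(-41)²/(-17 + (-41)²)) = 1/(2*1681/(-17 + 1681)) = 1/(2*1681/1664) = 1/(2*1681*(1/1664)) = 1/(1681/832) = 832/1681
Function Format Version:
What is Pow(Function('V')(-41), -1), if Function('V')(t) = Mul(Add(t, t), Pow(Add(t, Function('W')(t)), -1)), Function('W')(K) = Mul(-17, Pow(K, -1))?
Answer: Rational(832, 1681) ≈ 0.49494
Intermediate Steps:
Function('V')(t) = Mul(2, t, Pow(Add(t, Mul(-17, Pow(t, -1))), -1)) (Function('V')(t) = Mul(Add(t, t), Pow(Add(t, Mul(-17, Pow(t, -1))), -1)) = Mul(Mul(2, t), Pow(Add(t, Mul(-17, Pow(t, -1))), -1)) = Mul(2, t, Pow(Add(t, Mul(-17, Pow(t, -1))), -1)))
Pow(Function('V')(-41), -1) = Pow(Mul(2, Pow(-41, 2), Pow(Add(-17, Pow(-41, 2)), -1)), -1) = Pow(Mul(2, 1681, Pow(Add(-17, 1681), -1)), -1) = Pow(Mul(2, 1681, Pow(1664, -1)), -1) = Pow(Mul(2, 1681, Rational(1, 1664)), -1) = Pow(Rational(1681, 832), -1) = Rational(832, 1681)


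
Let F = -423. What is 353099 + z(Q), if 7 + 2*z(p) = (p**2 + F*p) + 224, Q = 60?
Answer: 684635/2 ≈ 3.4232e+5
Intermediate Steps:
z(p) = 217/2 + p**2/2 - 423*p/2 (z(p) = -7/2 + ((p**2 - 423*p) + 224)/2 = -7/2 + (224 + p**2 - 423*p)/2 = -7/2 + (112 + p**2/2 - 423*p/2) = 217/2 + p**2/2 - 423*p/2)
353099 + z(Q) = 353099 + (217/2 + (1/2)*60**2 - 423/2*60) = 353099 + (217/2 + (1/2)*3600 - 12690) = 353099 + (217/2 + 1800 - 12690) = 353099 - 21563/2 = 684635/2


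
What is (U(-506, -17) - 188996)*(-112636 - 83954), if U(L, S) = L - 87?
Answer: 37271301510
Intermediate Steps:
U(L, S) = -87 + L
(U(-506, -17) - 188996)*(-112636 - 83954) = ((-87 - 506) - 188996)*(-112636 - 83954) = (-593 - 188996)*(-196590) = -189589*(-196590) = 37271301510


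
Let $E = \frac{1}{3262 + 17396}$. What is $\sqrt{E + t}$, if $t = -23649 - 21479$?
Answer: $\frac{i \sqrt{19258507738734}}{20658} \approx 212.43 i$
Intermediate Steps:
$t = -45128$
$E = \frac{1}{20658} \approx 4.8407 \cdot 10^{-5}$
$\sqrt{E + t} = \sqrt{\frac{1}{20658} - 45128} = \sqrt{- \frac{932254223}{20658}} = \frac{i \sqrt{19258507738734}}{20658}$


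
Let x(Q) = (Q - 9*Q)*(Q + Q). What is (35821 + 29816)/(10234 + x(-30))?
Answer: -65637/4166 ≈ -15.755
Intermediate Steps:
x(Q) = -16*Q**2 (x(Q) = (-8*Q)*(2*Q) = -16*Q**2)
(35821 + 29816)/(10234 + x(-30)) = (35821 + 29816)/(10234 - 16*(-30)**2) = 65637/(10234 - 16*900) = 65637/(10234 - 14400) = 65637/(-4166) = 65637*(-1/4166) = -65637/4166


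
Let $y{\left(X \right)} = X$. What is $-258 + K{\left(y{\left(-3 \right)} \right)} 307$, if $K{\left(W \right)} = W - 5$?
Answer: $-2714$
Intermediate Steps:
$K{\left(W \right)} = -5 + W$ ($K{\left(W \right)} = W - 5 = -5 + W$)
$-258 + K{\left(y{\left(-3 \right)} \right)} 307 = -258 + \left(-5 - 3\right) 307 = -258 - 2456 = -2714$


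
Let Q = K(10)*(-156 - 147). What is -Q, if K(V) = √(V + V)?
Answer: 606*√5 ≈ 1355.1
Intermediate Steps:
K(V) = √2*√V (K(V) = √(2*V) = √2*√V)
Q = -606*√5 (Q = (√2*√10)*(-156 - 147) = (2*√5)*(-303) = -606*√5 ≈ -1355.1)
-Q = -(-606)*√5 = 606*√5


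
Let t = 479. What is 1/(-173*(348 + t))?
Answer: -1/143071 ≈ -6.9895e-6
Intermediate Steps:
1/(-173*(348 + t)) = 1/(-173*(348 + 479)) = 1/(-173*827) = 1/(-143071) = -1/143071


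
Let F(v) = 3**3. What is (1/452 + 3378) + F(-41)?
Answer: 1539061/452 ≈ 3405.0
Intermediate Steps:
F(v) = 27
(1/452 + 3378) + F(-41) = (1/452 + 3378) + 27 = 1526857/452 + 27 = 1539061/452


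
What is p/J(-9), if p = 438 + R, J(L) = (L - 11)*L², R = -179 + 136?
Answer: -79/324 ≈ -0.24383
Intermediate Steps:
R = -43
J(L) = L²*(-11 + L) (J(L) = (-11 + L)*L² = L²*(-11 + L))
p = 395 (p = 438 - 43 = 395)
p/J(-9) = 395/(((-9)²*(-11 - 9))) = 395/((81*(-20))) = 395/(-1620) = 395*(-1/1620) = -79/324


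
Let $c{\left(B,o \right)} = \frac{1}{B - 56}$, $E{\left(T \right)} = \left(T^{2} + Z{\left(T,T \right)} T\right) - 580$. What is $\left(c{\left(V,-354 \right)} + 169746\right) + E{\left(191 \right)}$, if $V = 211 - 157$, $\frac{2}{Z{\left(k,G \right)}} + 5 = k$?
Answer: $\frac{38250631}{186} \approx 2.0565 \cdot 10^{5}$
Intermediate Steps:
$Z{\left(k,G \right)} = \frac{2}{-5 + k}$
$V = 54$
$E{\left(T \right)} = -580 + T^{2} + \frac{2 T}{-5 + T}$ ($E{\left(T \right)} = \left(T^{2} + \frac{2}{-5 + T} T\right) - 580 = \left(T^{2} + \frac{2 T}{-5 + T}\right) - 580 = -580 + T^{2} + \frac{2 T}{-5 + T}$)
$c{\left(B,o \right)} = \frac{1}{-56 + B}$
$\left(c{\left(V,-354 \right)} + 169746\right) + E{\left(191 \right)} = \left(\frac{1}{-56 + 54} + 169746\right) + \frac{2 \cdot 191 + \left(-580 + 191^{2}\right) \left(-5 + 191\right)}{-5 + 191} = \left(\frac{1}{-2} + 169746\right) + \frac{382 + \left(-580 + 36481\right) 186}{186} = \left(- \frac{1}{2} + 169746\right) + \frac{382 + 35901 \cdot 186}{186} = \frac{339491}{2} + \frac{382 + 6677586}{186} = \frac{339491}{2} + \frac{1}{186} \cdot 6677968 = \frac{339491}{2} + \frac{3338984}{93} = \frac{38250631}{186}$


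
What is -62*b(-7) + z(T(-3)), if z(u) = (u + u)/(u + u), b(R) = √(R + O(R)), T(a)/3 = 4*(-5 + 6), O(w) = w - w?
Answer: 1 - 62*I*√7 ≈ 1.0 - 164.04*I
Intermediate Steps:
O(w) = 0
T(a) = 12 (T(a) = 3*(4*(-5 + 6)) = 3*(4*1) = 3*4 = 12)
b(R) = √R (b(R) = √(R + 0) = √R)
z(u) = 1 (z(u) = (2*u)/((2*u)) = (2*u)*(1/(2*u)) = 1)
-62*b(-7) + z(T(-3)) = -62*I*√7 + 1 = 1 - 62*I*√7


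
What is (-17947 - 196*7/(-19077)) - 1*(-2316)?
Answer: -298191215/19077 ≈ -15631.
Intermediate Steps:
(-17947 - 196*7/(-19077)) - 1*(-2316) = (-17947 - 1372*(-1)/19077) + 2316 = (-17947 - 1*(-1372/19077)) + 2316 = (-17947 + 1372/19077) + 2316 = -342373547/19077 + 2316 = -298191215/19077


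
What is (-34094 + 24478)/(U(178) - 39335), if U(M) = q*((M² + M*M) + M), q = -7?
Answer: 9616/484157 ≈ 0.019861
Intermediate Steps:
U(M) = -14*M² - 7*M (U(M) = -7*((M² + M*M) + M) = -7*((M² + M²) + M) = -7*(2*M² + M) = -7*(M + 2*M²) = -14*M² - 7*M)
(-34094 + 24478)/(U(178) - 39335) = (-34094 + 24478)/(-7*178*(1 + 2*178) - 39335) = -9616/(-7*178*(1 + 356) - 39335) = -9616/(-7*178*357 - 39335) = -9616/(-444822 - 39335) = -9616/(-484157) = -9616*(-1/484157) = 9616/484157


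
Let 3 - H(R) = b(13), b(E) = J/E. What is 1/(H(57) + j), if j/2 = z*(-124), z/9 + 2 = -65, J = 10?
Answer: 13/1944101 ≈ 6.6869e-6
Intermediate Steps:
z = -603 (z = -18 + 9*(-65) = -18 - 585 = -603)
b(E) = 10/E
H(R) = 29/13 (H(R) = 3 - 10/13 = 29/13)
j = 149544 (j = 2*(-603*(-124)) = 2*74772 = 149544)
1/(H(57) + j) = 1/(29/13 + 149544) = 1/(1944101/13) = 13/1944101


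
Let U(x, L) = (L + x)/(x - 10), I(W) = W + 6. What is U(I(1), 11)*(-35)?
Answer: 210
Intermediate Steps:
I(W) = 6 + W
U(x, L) = (L + x)/(-10 + x)
U(I(1), 11)*(-35) = ((11 + (6 + 1))/(-10 + (6 + 1)))*(-35) = ((11 + 7)/(-10 + 7))*(-35) = (18/(-3))*(-35) = -1/3*18*(-35) = -6*(-35) = 210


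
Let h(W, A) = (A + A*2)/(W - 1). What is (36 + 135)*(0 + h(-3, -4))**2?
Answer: 1539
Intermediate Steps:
h(W, A) = 3*A/(-1 + W) (h(W, A) = (A + 2*A)/(-1 + W) = (3*A)/(-1 + W) = 3*A/(-1 + W))
(36 + 135)*(0 + h(-3, -4))**2 = (36 + 135)*(0 + 3*(-4)/(-1 - 3))**2 = 171*(0 + 3*(-4)/(-4))**2 = 171*(0 + 3*(-4)*(-1/4))**2 = 171*(0 + 3)**2 = 171*3**2 = 171*9 = 1539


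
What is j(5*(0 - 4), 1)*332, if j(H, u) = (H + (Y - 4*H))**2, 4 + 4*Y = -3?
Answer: 4505987/4 ≈ 1.1265e+6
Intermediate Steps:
Y = -7/4 (Y = -1 + (1/4)*(-3) = -1 - 3/4 = -7/4 ≈ -1.7500)
j(H, u) = (-7/4 - 3*H)**2 (j(H, u) = (H + (-7/4 - 4*H))**2 = (-7/4 - 3*H)**2)
j(5*(0 - 4), 1)*332 = ((7 + 12*(5*(0 - 4)))**2/16)*332 = ((7 + 12*(5*(-4)))**2/16)*332 = ((7 + 12*(-20))**2/16)*332 = ((7 - 240)**2/16)*332 = ((1/16)*(-233)**2)*332 = ((1/16)*54289)*332 = (54289/16)*332 = 4505987/4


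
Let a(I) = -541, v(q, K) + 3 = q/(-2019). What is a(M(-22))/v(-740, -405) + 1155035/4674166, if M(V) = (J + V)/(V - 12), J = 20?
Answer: 730233526487/3550362946 ≈ 205.68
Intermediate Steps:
M(V) = (20 + V)/(-12 + V) (M(V) = (20 + V)/(V - 12) = (20 + V)/(-12 + V))
v(q, K) = -3 - q/2019 (v(q, K) = -3 + q/(-2019) = -3 + q*(-1/2019) = -3 - q/2019)
a(M(-22))/v(-740, -405) + 1155035/4674166 = -541/(-3 - 1/2019*(-740)) + 1155035/4674166 = -541/(-3 + 740/2019) + 1155035*(1/4674166) = -541/(-5317/2019) + 165005/667738 = -541*(-2019/5317) + 165005/667738 = 1092279/5317 + 165005/667738 = 730233526487/3550362946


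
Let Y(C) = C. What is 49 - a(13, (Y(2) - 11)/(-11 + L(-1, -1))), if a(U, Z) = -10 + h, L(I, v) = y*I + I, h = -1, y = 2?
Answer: 60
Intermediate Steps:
L(I, v) = 3*I (L(I, v) = 2*I + I = 3*I)
a(U, Z) = -11 (a(U, Z) = -10 - 1 = -11)
49 - a(13, (Y(2) - 11)/(-11 + L(-1, -1))) = 49 - 1*(-11) = 49 + 11 = 60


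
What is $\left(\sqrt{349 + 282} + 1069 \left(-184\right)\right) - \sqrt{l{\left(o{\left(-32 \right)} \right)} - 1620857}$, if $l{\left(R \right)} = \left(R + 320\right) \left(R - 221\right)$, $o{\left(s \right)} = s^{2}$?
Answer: $-196696 + \sqrt{631} - 5 i \sqrt{21665} \approx -1.9667 \cdot 10^{5} - 735.95 i$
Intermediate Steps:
$l{\left(R \right)} = \left(-221 + R\right) \left(320 + R\right)$ ($l{\left(R \right)} = \left(320 + R\right) \left(-221 + R\right) = \left(-221 + R\right) \left(320 + R\right)$)
$\left(\sqrt{349 + 282} + 1069 \left(-184\right)\right) - \sqrt{l{\left(o{\left(-32 \right)} \right)} - 1620857} = \left(\sqrt{349 + 282} + 1069 \left(-184\right)\right) - \sqrt{\left(-70720 + \left(\left(-32\right)^{2}\right)^{2} + 99 \left(-32\right)^{2}\right) - 1620857} = \left(\sqrt{631} - 196696\right) - \sqrt{\left(-70720 + 1024^{2} + 99 \cdot 1024\right) - 1620857} = \left(-196696 + \sqrt{631}\right) - \sqrt{\left(-70720 + 1048576 + 101376\right) - 1620857} = \left(-196696 + \sqrt{631}\right) - \sqrt{1079232 - 1620857} = \left(-196696 + \sqrt{631}\right) - \sqrt{-541625} = \left(-196696 + \sqrt{631}\right) - 5 i \sqrt{21665} = -196696 + \sqrt{631} - 5 i \sqrt{21665}$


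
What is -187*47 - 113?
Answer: -8902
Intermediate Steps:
-187*47 - 113 = -8789 - 113 = -8902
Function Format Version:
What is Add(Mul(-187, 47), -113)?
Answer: -8902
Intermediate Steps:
Add(Mul(-187, 47), -113) = Add(-8789, -113) = -8902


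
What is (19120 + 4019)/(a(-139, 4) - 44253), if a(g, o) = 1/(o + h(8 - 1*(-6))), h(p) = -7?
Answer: -69417/132760 ≈ -0.52288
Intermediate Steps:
a(g, o) = 1/(-7 + o) (a(g, o) = 1/(o - 7) = 1/(-7 + o))
(19120 + 4019)/(a(-139, 4) - 44253) = (19120 + 4019)/(1/(-7 + 4) - 44253) = 23139/(1/(-3) - 44253) = 23139/(-⅓ - 44253) = 23139/(-132760/3) = 23139*(-3/132760) = -69417/132760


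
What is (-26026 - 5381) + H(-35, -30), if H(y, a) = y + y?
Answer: -31477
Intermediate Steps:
H(y, a) = 2*y
(-26026 - 5381) + H(-35, -30) = (-26026 - 5381) + 2*(-35) = -31407 - 70 = -31477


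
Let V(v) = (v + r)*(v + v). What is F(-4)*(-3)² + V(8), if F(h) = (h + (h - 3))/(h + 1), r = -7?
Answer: 49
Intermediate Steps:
F(h) = (-3 + 2*h)/(1 + h) (F(h) = (h + (-3 + h))/(1 + h) = (-3 + 2*h)/(1 + h))
V(v) = 2*v*(-7 + v) (V(v) = (v - 7)*(v + v) = (-7 + v)*(2*v) = 2*v*(-7 + v))
F(-4)*(-3)² + V(8) = ((-3 + 2*(-4))/(1 - 4))*(-3)² + 2*8*(-7 + 8) = ((-3 - 8)/(-3))*9 + 2*8*1 = -⅓*(-11)*9 + 16 = (11/3)*9 + 16 = 33 + 16 = 49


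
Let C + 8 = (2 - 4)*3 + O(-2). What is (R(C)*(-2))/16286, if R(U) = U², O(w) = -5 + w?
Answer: -441/8143 ≈ -0.054157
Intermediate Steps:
C = -21 (C = -8 + ((2 - 4)*3 + (-5 - 2)) = -8 + (-2*3 - 7) = -8 + (-6 - 7) = -8 - 13 = -21)
(R(C)*(-2))/16286 = ((-21)²*(-2))/16286 = (441*(-2))*(1/16286) = -882*1/16286 = -441/8143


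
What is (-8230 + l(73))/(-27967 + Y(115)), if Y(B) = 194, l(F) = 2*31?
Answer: 8168/27773 ≈ 0.29410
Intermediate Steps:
l(F) = 62
(-8230 + l(73))/(-27967 + Y(115)) = (-8230 + 62)/(-27967 + 194) = -8168/(-27773) = -8168*(-1/27773) = 8168/27773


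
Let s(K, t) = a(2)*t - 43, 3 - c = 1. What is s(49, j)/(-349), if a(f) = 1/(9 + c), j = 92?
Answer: 381/3839 ≈ 0.099245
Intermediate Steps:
c = 2 (c = 3 - 1*1 = 3 - 1 = 2)
a(f) = 1/11 (a(f) = 1/(9 + 2) = 1/11)
s(K, t) = -43 + t/11 (s(K, t) = t/11 - 43 = -43 + t/11)
s(49, j)/(-349) = (-43 + (1/11)*92)/(-349) = (-43 + 92/11)*(-1/349) = -381/11*(-1/349) = 381/3839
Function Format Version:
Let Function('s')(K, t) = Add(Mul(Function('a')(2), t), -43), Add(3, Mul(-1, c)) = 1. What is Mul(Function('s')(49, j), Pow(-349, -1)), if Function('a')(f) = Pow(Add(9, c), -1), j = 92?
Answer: Rational(381, 3839) ≈ 0.099245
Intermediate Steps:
c = 2 (c = Add(3, Mul(-1, 1)) = Add(3, -1) = 2)
Function('a')(f) = Rational(1, 11) (Function('a')(f) = Pow(Add(9, 2), -1) = Pow(11, -1) = Rational(1, 11))
Function('s')(K, t) = Add(-43, Mul(Rational(1, 11), t)) (Function('s')(K, t) = Add(Mul(Rational(1, 11), t), -43) = Add(-43, Mul(Rational(1, 11), t)))
Mul(Function('s')(49, j), Pow(-349, -1)) = Mul(Add(-43, Mul(Rational(1, 11), 92)), Pow(-349, -1)) = Mul(Add(-43, Rational(92, 11)), Rational(-1, 349)) = Mul(Rational(-381, 11), Rational(-1, 349)) = Rational(381, 3839)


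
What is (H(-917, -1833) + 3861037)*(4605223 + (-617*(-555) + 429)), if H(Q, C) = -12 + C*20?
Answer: 18923290739755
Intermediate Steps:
H(Q, C) = -12 + 20*C
(H(-917, -1833) + 3861037)*(4605223 + (-617*(-555) + 429)) = ((-12 + 20*(-1833)) + 3861037)*(4605223 + (-617*(-555) + 429)) = ((-12 - 36660) + 3861037)*(4605223 + (342435 + 429)) = (-36672 + 3861037)*(4605223 + 342864) = 3824365*4948087 = 18923290739755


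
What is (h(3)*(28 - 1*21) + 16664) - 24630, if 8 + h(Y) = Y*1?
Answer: -8001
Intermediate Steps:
h(Y) = -8 + Y (h(Y) = -8 + Y*1 = -8 + Y)
(h(3)*(28 - 1*21) + 16664) - 24630 = ((-8 + 3)*(28 - 1*21) + 16664) - 24630 = (-5*(28 - 21) + 16664) - 24630 = (-5*7 + 16664) - 24630 = (-35 + 16664) - 24630 = 16629 - 24630 = -8001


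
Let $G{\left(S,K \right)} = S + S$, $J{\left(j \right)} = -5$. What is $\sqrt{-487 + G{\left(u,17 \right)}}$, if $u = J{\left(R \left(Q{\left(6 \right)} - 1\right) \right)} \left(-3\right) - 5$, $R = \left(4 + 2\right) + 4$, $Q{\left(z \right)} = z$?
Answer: $i \sqrt{467} \approx 21.61 i$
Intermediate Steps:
$R = 10$ ($R = 6 + 4 = 10$)
$u = 10$ ($u = \left(-5\right) \left(-3\right) - 5 = 15 - 5 = 10$)
$G{\left(S,K \right)} = 2 S$
$\sqrt{-487 + G{\left(u,17 \right)}} = \sqrt{-487 + 2 \cdot 10} = \sqrt{-487 + 20} = \sqrt{-467} = i \sqrt{467}$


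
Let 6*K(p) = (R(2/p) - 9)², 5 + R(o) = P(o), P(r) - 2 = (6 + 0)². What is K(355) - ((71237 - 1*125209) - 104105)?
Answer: 158173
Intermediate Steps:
P(r) = 38 (P(r) = 2 + (6 + 0)² = 2 + 6² = 2 + 36 = 38)
R(o) = 33 (R(o) = -5 + 38 = 33)
K(p) = 96 (K(p) = (33 - 9)²/6 = (⅙)*24² = (⅙)*576 = 96)
K(355) - ((71237 - 1*125209) - 104105) = 96 - ((71237 - 1*125209) - 104105) = 96 - ((71237 - 125209) - 104105) = 96 - (-53972 - 104105) = 96 - 1*(-158077) = 96 + 158077 = 158173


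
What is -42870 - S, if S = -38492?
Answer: -4378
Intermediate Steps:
-42870 - S = -42870 - 1*(-38492) = -42870 + 38492 = -4378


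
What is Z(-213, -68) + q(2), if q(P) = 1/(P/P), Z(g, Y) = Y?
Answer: -67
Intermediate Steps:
q(P) = 1 (q(P) = 1/1 = 1)
Z(-213, -68) + q(2) = -68 + 1 = -67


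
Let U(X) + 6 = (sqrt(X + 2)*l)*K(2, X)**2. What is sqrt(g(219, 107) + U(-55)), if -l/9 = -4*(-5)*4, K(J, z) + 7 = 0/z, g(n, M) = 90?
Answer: 2*sqrt(21 - 8820*I*sqrt(53)) ≈ 358.42 - 358.3*I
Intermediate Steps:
K(J, z) = -7 (K(J, z) = -7 + 0/z = -7 + 0 = -7)
l = -720 (l = -9*(-4*(-5))*4 = -180*4 = -9*80 = -720)
U(X) = -6 - 35280*sqrt(2 + X) (U(X) = -6 + (sqrt(X + 2)*(-720))*(-7)**2 = -6 + (sqrt(2 + X)*(-720))*49 = -6 - 720*sqrt(2 + X)*49 = -6 - 35280*sqrt(2 + X))
sqrt(g(219, 107) + U(-55)) = sqrt(90 + (-6 - 35280*sqrt(2 - 55))) = sqrt(90 + (-6 - 35280*I*sqrt(53))) = sqrt(84 - 35280*I*sqrt(53))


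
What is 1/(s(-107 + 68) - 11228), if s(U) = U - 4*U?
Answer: -1/11111 ≈ -9.0001e-5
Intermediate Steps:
s(U) = -3*U
1/(s(-107 + 68) - 11228) = 1/(-3*(-107 + 68) - 11228) = 1/(-3*(-39) - 11228) = 1/(117 - 11228) = 1/(-11111) = -1/11111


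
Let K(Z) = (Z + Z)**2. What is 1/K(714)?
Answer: 1/2039184 ≈ 4.9039e-7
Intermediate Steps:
K(Z) = 4*Z**2 (K(Z) = (2*Z)**2 = 4*Z**2)
1/K(714) = 1/(4*714**2) = 1/(4*509796) = 1/2039184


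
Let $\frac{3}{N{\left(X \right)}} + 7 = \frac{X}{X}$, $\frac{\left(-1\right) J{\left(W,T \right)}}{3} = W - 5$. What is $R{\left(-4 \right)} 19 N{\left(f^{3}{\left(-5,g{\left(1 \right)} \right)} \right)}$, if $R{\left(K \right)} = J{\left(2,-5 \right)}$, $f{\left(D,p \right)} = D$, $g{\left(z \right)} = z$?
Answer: $- \frac{171}{2} \approx -85.5$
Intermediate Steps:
$J{\left(W,T \right)} = 15 - 3 W$ ($J{\left(W,T \right)} = - 3 \left(W - 5\right) = - 3 \left(-5 + W\right) = 15 - 3 W$)
$R{\left(K \right)} = 9$ ($R{\left(K \right)} = 15 - 6 = 9$)
$N{\left(X \right)} = - \frac{1}{2}$ ($N{\left(X \right)} = \frac{3}{-7 + \frac{X}{X}} = \frac{3}{-7 + 1} = \frac{3}{-6} = 3 \left(- \frac{1}{6}\right) = - \frac{1}{2}$)
$R{\left(-4 \right)} 19 N{\left(f^{3}{\left(-5,g{\left(1 \right)} \right)} \right)} = 9 \cdot 19 \left(- \frac{1}{2}\right) = 171 \left(- \frac{1}{2}\right) = - \frac{171}{2}$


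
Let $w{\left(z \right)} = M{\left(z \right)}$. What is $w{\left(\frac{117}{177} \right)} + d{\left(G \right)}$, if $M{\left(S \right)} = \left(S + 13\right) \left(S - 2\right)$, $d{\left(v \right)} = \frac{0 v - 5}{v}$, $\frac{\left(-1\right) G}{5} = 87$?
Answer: $- \frac{5536157}{302847} \approx -18.28$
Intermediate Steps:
$G = -435$ ($G = \left(-5\right) 87 = -435$)
$d{\left(v \right)} = - \frac{5}{v}$ ($d{\left(v \right)} = \frac{0 - 5}{v} = - \frac{5}{v}$)
$M{\left(S \right)} = \left(-2 + S\right) \left(13 + S\right)$ ($M{\left(S \right)} = \left(13 + S\right) \left(-2 + S\right) = \left(-2 + S\right) \left(13 + S\right)$)
$w{\left(z \right)} = -26 + z^{2} + 11 z$
$w{\left(\frac{117}{177} \right)} + d{\left(G \right)} = \left(-26 + \left(\frac{117}{177}\right)^{2} + 11 \cdot \frac{117}{177}\right) - \frac{5}{-435} = \left(-26 + \left(117 \cdot \frac{1}{177}\right)^{2} + 11 \cdot 117 \cdot \frac{1}{177}\right) - - \frac{1}{87} = \left(-26 + \left(\frac{39}{59}\right)^{2} + 11 \cdot \frac{39}{59}\right) + \frac{1}{87} = \left(-26 + \frac{1521}{3481} + \frac{429}{59}\right) + \frac{1}{87} = - \frac{63674}{3481} + \frac{1}{87} = - \frac{5536157}{302847}$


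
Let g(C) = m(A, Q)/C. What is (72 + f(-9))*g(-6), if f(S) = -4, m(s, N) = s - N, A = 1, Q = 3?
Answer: 68/3 ≈ 22.667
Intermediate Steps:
g(C) = -2/C (g(C) = (1 - 1*3)/C = (1 - 3)/C = -2/C)
(72 + f(-9))*g(-6) = (72 - 4)*(-2/(-6)) = 68*(-2*(-⅙)) = 68*(⅓) = 68/3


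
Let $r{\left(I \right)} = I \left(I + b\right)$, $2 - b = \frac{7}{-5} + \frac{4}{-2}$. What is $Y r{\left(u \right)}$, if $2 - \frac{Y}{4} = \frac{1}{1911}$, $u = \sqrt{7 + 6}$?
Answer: $\frac{15284}{147} + \frac{137556 \sqrt{13}}{3185} \approx 259.69$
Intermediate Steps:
$b = \frac{27}{5}$ ($b = 2 - \left(\frac{7}{-5} + \frac{4}{-2}\right) = 2 - \left(7 \left(- \frac{1}{5}\right) + 4 \left(- \frac{1}{2}\right)\right) = 2 - \left(- \frac{7}{5} - 2\right) = 2 - - \frac{17}{5} = 2 + \frac{17}{5} = \frac{27}{5} \approx 5.4$)
$u = \sqrt{13} \approx 3.6056$
$Y = \frac{15284}{1911}$ ($Y = 8 - \frac{4}{1911} = \frac{15284}{1911} \approx 7.9979$)
$r{\left(I \right)} = I \left(\frac{27}{5} + I\right)$ ($r{\left(I \right)} = I \left(I + \frac{27}{5}\right) = I \left(\frac{27}{5} + I\right)$)
$Y r{\left(u \right)} = \frac{15284 \frac{\sqrt{13} \left(27 + 5 \sqrt{13}\right)}{5}}{1911} = \frac{15284 \sqrt{13} \left(27 + 5 \sqrt{13}\right)}{9555}$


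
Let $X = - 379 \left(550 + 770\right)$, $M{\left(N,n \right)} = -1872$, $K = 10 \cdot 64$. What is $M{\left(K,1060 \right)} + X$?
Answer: $-502152$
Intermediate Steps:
$K = 640$
$X = -500280$ ($X = \left(-379\right) 1320 = -500280$)
$M{\left(K,1060 \right)} + X = -1872 - 500280 = -502152$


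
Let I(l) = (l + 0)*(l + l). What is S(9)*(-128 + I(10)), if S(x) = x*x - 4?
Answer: 5544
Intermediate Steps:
S(x) = -4 + x**2 (S(x) = x**2 - 4 = -4 + x**2)
I(l) = 2*l**2 (I(l) = l*(2*l) = 2*l**2)
S(9)*(-128 + I(10)) = (-4 + 9**2)*(-128 + 2*10**2) = (-4 + 81)*(-128 + 2*100) = 77*(-128 + 200) = 77*72 = 5544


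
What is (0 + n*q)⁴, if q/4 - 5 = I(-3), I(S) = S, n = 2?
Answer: 65536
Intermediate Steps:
q = 8 (q = 20 + 4*(-3) = 20 - 12 = 8)
(0 + n*q)⁴ = (0 + 2*8)⁴ = (0 + 16)⁴ = 16⁴ = 65536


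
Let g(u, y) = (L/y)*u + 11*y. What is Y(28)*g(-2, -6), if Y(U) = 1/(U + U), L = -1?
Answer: -199/168 ≈ -1.1845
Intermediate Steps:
Y(U) = 1/(2*U)
g(u, y) = 11*y - u/y (g(u, y) = (-1/y)*u + 11*y = -u/y + 11*y = 11*y - u/y)
Y(28)*g(-2, -6) = ((½)/28)*(11*(-6) - 1*(-2)/(-6)) = ((½)*(1/28))*(-66 - 1*(-2)*(-⅙)) = (-66 - ⅓)/56 = (1/56)*(-199/3) = -199/168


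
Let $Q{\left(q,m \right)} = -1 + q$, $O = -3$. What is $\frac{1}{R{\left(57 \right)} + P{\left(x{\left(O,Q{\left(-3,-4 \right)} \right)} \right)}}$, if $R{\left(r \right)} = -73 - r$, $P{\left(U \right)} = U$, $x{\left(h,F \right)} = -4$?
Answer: $- \frac{1}{134} \approx -0.0074627$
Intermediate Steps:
$\frac{1}{R{\left(57 \right)} + P{\left(x{\left(O,Q{\left(-3,-4 \right)} \right)} \right)}} = \frac{1}{\left(-73 - 57\right) - 4} = \frac{1}{-130 - 4} = \frac{1}{-134} = - \frac{1}{134}$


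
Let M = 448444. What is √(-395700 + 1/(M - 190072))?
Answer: I*√733760693463623/43062 ≈ 629.05*I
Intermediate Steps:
√(-395700 + 1/(M - 190072)) = √(-395700 + 1/(448444 - 190072)) = √(-395700 + 1/258372) = √(-102237800399/258372) = I*√733760693463623/43062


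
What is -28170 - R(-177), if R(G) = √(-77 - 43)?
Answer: -28170 - 2*I*√30 ≈ -28170.0 - 10.954*I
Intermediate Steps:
R(G) = 2*I*√30 (R(G) = √(-120) = 2*I*√30)
-28170 - R(-177) = -28170 - 2*I*√30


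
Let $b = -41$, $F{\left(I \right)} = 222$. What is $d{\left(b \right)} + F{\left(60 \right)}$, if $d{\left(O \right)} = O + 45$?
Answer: $226$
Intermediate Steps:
$d{\left(O \right)} = 45 + O$
$d{\left(b \right)} + F{\left(60 \right)} = \left(45 - 41\right) + 222 = 4 + 222 = 226$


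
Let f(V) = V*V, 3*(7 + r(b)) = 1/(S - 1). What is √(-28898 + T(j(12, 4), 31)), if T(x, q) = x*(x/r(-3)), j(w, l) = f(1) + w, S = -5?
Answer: 32*I*√455549/127 ≈ 170.06*I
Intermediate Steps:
r(b) = -127/18 (r(b) = -7 + 1/(3*(-5 - 1)) = -7 + (⅓)/(-6) = -7 + (⅓)*(-⅙) = -7 - 1/18 = -127/18)
f(V) = V²
j(w, l) = 1 + w (j(w, l) = 1² + w = 1 + w)
T(x, q) = -18*x²/127 (T(x, q) = x*(x/(-127/18)) = x*(x*(-18/127)) = x*(-18*x/127) = -18*x²/127)
√(-28898 + T(j(12, 4), 31)) = √(-28898 - 18*(1 + 12)²/127) = √(-28898 - 18/127*13²) = √(-28898 - 18/127*169) = √(-28898 - 3042/127) = √(-3673088/127) = 32*I*√455549/127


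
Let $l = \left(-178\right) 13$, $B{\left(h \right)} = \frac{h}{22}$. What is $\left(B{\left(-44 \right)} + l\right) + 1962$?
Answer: $-354$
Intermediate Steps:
$B{\left(h \right)} = \frac{h}{22}$ ($B{\left(h \right)} = h \frac{1}{22} = \frac{h}{22}$)
$l = -2314$
$\left(B{\left(-44 \right)} + l\right) + 1962 = \left(\frac{1}{22} \left(-44\right) - 2314\right) + 1962 = \left(-2 - 2314\right) + 1962 = -2316 + 1962 = -354$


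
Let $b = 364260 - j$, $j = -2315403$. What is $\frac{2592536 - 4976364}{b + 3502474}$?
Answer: $- \frac{2383828}{6182137} \approx -0.3856$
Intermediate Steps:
$b = 2679663$ ($b = 364260 - -2315403 = 364260 + 2315403 = 2679663$)
$\frac{2592536 - 4976364}{b + 3502474} = \frac{2592536 - 4976364}{2679663 + 3502474} = - \frac{2383828}{6182137}$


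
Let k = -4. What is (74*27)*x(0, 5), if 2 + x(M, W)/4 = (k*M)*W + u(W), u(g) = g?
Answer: 23976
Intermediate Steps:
x(M, W) = -8 + 4*W - 16*M*W (x(M, W) = -8 + 4*((-4*M)*W + W) = -8 + 4*(-4*M*W + W) = -8 + 4*(W - 4*M*W) = -8 + (4*W - 16*M*W) = -8 + 4*W - 16*M*W)
(74*27)*x(0, 5) = (74*27)*(-8 + 4*5 - 16*0*5) = 1998*(-8 + 20 + 0) = 1998*12 = 23976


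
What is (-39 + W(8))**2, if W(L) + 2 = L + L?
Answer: 625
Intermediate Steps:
W(L) = -2 + 2*L (W(L) = -2 + (L + L) = -2 + 2*L)
(-39 + W(8))**2 = (-39 + (-2 + 2*8))**2 = (-39 + (-2 + 16))**2 = (-39 + 14)**2 = (-25)**2 = 625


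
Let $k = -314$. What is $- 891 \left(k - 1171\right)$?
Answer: $1323135$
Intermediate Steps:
$- 891 \left(k - 1171\right) = - 891 \left(-314 - 1171\right) = \left(-891\right) \left(-1485\right) = 1323135$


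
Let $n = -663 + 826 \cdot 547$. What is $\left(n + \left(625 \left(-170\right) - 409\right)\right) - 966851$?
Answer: $-622351$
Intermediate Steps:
$n = 451159$ ($n = -663 + 451822 = 451159$)
$\left(n + \left(625 \left(-170\right) - 409\right)\right) - 966851 = \left(451159 + \left(625 \left(-170\right) - 409\right)\right) - 966851 = \left(451159 - 106659\right) - 966851 = 344500 - 966851 = -622351$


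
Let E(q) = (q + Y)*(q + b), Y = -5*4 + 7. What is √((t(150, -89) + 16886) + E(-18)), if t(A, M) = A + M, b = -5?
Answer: 2*√4415 ≈ 132.89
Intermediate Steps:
Y = -13 (Y = -20 + 7 = -13)
E(q) = (-13 + q)*(-5 + q) (E(q) = (q - 13)*(q - 5) = (-13 + q)*(-5 + q))
√((t(150, -89) + 16886) + E(-18)) = √(((150 - 89) + 16886) + (65 + (-18)² - 18*(-18))) = √((61 + 16886) + (65 + 324 + 324)) = √(16947 + 713) = √17660 = 2*√4415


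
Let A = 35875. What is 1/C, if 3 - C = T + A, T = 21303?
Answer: -1/57175 ≈ -1.7490e-5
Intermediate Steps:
C = -57175 (C = 3 - (21303 + 35875) = 3 - 1*57178 = 3 - 57178 = -57175)
1/C = 1/(-57175) = -1/57175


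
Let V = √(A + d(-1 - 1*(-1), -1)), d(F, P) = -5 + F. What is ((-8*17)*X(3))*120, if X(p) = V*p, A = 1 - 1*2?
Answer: -48960*I*√6 ≈ -1.1993e+5*I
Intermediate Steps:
A = -1 (A = 1 - 2 = -1)
V = I*√6 (V = √(-1 + (-5 + (-1 - 1*(-1)))) = √(-1 + (-5 + (-1 + 1))) = √(-1 + (-5 + 0)) = √(-1 - 5) = √(-6) = I*√6 ≈ 2.4495*I)
X(p) = I*p*√6 (X(p) = (I*√6)*p = I*p*√6)
((-8*17)*X(3))*120 = ((-8*17)*(I*3*√6))*120 = -408*I*√6*120 = -48960*I*√6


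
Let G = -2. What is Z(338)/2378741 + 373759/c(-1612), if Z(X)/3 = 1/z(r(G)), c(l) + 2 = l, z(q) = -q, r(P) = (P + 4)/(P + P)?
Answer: -889075847735/3839287974 ≈ -231.57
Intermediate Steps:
r(P) = (4 + P)/(2*P) (r(P) = (4 + P)/((2*P)) = (4 + P)*(1/(2*P)) = (4 + P)/(2*P))
c(l) = -2 + l
Z(X) = 6 (Z(X) = 3/((-(4 - 2)/(2*(-2)))) = 3/((-(-1)*2/(2*2))) = 3/((-1*(-½))) = 3/(½) = 3*2 = 6)
Z(338)/2378741 + 373759/c(-1612) = 6/2378741 + 373759/(-2 - 1612) = 6*(1/2378741) + 373759/(-1614) = 6/2378741 + 373759*(-1/1614) = 6/2378741 - 373759/1614 = -889075847735/3839287974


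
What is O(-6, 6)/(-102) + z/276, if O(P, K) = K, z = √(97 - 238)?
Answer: -1/17 + I*√141/276 ≈ -0.058824 + 0.043023*I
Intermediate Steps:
z = I*√141 (z = √(-141) = I*√141 ≈ 11.874*I)
O(-6, 6)/(-102) + z/276 = 6/(-102) + (I*√141)/276 = 6*(-1/102) + (I*√141)*(1/276) = -1/17 + I*√141/276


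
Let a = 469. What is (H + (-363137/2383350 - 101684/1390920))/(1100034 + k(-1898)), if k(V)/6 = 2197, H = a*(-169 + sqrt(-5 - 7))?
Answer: -1094811919406581/15376524125788800 + 469*I*sqrt(3)/556608 ≈ -0.0712 + 0.0014594*I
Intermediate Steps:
H = -79261 + 938*I*sqrt(3) (H = 469*(-169 + sqrt(-5 - 7)) = 469*(-169 + sqrt(-12)) = 469*(-169 + 2*I*sqrt(3)) = -79261 + 938*I*sqrt(3) ≈ -79261.0 + 1624.7*I)
k(V) = 13182 (k(V) = 6*2197 = 13182)
(H + (-363137/2383350 - 101684/1390920))/(1100034 + k(-1898)) = ((-79261 + 938*I*sqrt(3)) + (-363137/2383350 - 101684/1390920))/(1100034 + 13182) = ((-79261 + 938*I*sqrt(3)) + (-363137*1/2383350 - 101684*1/1390920))/1113216 = ((-79261 + 938*I*sqrt(3)) + (-363137/2383350 - 25421/347730))*(1/1113216) = ((-79261 + 938*I*sqrt(3)) - 3114346156/13812704925)*(1/1113216) = (-1094811919406581/13812704925 + 938*I*sqrt(3))*(1/1113216) = -1094811919406581/15376524125788800 + 469*I*sqrt(3)/556608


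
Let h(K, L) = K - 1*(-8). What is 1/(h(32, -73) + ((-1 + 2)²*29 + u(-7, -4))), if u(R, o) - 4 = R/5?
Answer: 5/358 ≈ 0.013966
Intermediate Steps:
u(R, o) = 4 + R/5
h(K, L) = 8 + K (h(K, L) = K + 8 = 8 + K)
1/(h(32, -73) + ((-1 + 2)²*29 + u(-7, -4))) = 1/((8 + 32) + ((-1 + 2)²*29 + (4 + (⅕)*(-7)))) = 1/(40 + (1²*29 + (4 - 7/5))) = 1/(40 + (1*29 + 13/5)) = 1/(40 + (29 + 13/5)) = 1/(40 + 158/5) = 1/(358/5) = 5/358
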